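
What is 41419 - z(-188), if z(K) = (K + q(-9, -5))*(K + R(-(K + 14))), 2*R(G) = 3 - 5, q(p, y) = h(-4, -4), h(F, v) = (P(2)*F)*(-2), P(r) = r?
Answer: 8911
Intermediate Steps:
h(F, v) = -4*F (h(F, v) = (2*F)*(-2) = -4*F)
q(p, y) = 16 (q(p, y) = -4*(-4) = 16)
R(G) = -1 (R(G) = (3 - 5)/2 = (1/2)*(-2) = -1)
z(K) = (-1 + K)*(16 + K) (z(K) = (K + 16)*(K - 1) = (16 + K)*(-1 + K) = (-1 + K)*(16 + K))
41419 - z(-188) = 41419 - (-16 + (-188)**2 + 15*(-188)) = 41419 - (-16 + 35344 - 2820) = 41419 - 1*32508 = 41419 - 32508 = 8911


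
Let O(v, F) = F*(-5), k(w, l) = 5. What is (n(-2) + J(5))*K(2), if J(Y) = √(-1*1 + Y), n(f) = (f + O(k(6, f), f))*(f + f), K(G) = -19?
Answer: 570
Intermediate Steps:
O(v, F) = -5*F
n(f) = -8*f² (n(f) = (f - 5*f)*(f + f) = (-4*f)*(2*f) = -8*f²)
J(Y) = √(-1 + Y)
(n(-2) + J(5))*K(2) = (-8*(-2)² + √(-1 + 5))*(-19) = (-8*4 + √4)*(-19) = (-32 + 2)*(-19) = -30*(-19) = 570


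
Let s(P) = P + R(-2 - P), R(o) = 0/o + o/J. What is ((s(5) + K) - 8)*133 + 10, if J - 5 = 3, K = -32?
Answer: -38091/8 ≈ -4761.4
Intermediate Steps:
J = 8 (J = 5 + 3 = 8)
R(o) = o/8 (R(o) = 0/o + o/8 = 0 + o*(⅛) = 0 + o/8 = o/8)
s(P) = -¼ + 7*P/8 (s(P) = P + (-2 - P)/8 = P + (-¼ - P/8) = -¼ + 7*P/8)
((s(5) + K) - 8)*133 + 10 = (((-¼ + (7/8)*5) - 32) - 8)*133 + 10 = (((-¼ + 35/8) - 32) - 8)*133 + 10 = ((33/8 - 32) - 8)*133 + 10 = (-223/8 - 8)*133 + 10 = -287/8*133 + 10 = -38171/8 + 10 = -38091/8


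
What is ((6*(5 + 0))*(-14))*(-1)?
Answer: 420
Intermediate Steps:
((6*(5 + 0))*(-14))*(-1) = ((6*5)*(-14))*(-1) = (30*(-14))*(-1) = -420*(-1) = 420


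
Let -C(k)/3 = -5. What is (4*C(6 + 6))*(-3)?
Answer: -180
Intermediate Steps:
C(k) = 15 (C(k) = -3*(-5) = 15)
(4*C(6 + 6))*(-3) = (4*15)*(-3) = 60*(-3) = -180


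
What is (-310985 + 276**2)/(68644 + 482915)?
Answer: -234809/551559 ≈ -0.42572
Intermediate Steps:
(-310985 + 276**2)/(68644 + 482915) = (-310985 + 76176)/551559 = -234809*1/551559 = -234809/551559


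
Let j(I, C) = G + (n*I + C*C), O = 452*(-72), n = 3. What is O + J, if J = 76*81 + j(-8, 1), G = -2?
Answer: -26413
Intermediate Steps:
O = -32544
j(I, C) = -2 + C**2 + 3*I (j(I, C) = -2 + (3*I + C*C) = -2 + (3*I + C**2) = -2 + (C**2 + 3*I) = -2 + C**2 + 3*I)
J = 6131 (J = 76*81 + (-2 + 1**2 + 3*(-8)) = 6156 + (-2 + 1 - 24) = 6156 - 25 = 6131)
O + J = -32544 + 6131 = -26413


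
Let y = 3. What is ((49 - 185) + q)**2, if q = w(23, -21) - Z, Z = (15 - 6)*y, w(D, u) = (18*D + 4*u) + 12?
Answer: 32041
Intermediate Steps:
w(D, u) = 12 + 4*u + 18*D (w(D, u) = (4*u + 18*D) + 12 = 12 + 4*u + 18*D)
Z = 27 (Z = (15 - 6)*3 = 9*3 = 27)
q = 315 (q = (12 + 4*(-21) + 18*23) - 1*27 = (12 - 84 + 414) - 27 = 342 - 27 = 315)
((49 - 185) + q)**2 = ((49 - 185) + 315)**2 = (-136 + 315)**2 = 179**2 = 32041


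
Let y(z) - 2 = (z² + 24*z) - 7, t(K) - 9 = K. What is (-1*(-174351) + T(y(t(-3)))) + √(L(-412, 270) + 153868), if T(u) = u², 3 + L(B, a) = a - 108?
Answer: 204976 + √154027 ≈ 2.0537e+5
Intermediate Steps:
L(B, a) = -111 + a (L(B, a) = -3 + (a - 108) = -3 + (-108 + a) = -111 + a)
t(K) = 9 + K
y(z) = -5 + z² + 24*z (y(z) = 2 + ((z² + 24*z) - 7) = 2 + (-7 + z² + 24*z) = -5 + z² + 24*z)
(-1*(-174351) + T(y(t(-3)))) + √(L(-412, 270) + 153868) = (-1*(-174351) + (-5 + (9 - 3)² + 24*(9 - 3))²) + √((-111 + 270) + 153868) = (174351 + (-5 + 6² + 24*6)²) + √(159 + 153868) = (174351 + (-5 + 36 + 144)²) + √154027 = (174351 + 175²) + √154027 = (174351 + 30625) + √154027 = 204976 + √154027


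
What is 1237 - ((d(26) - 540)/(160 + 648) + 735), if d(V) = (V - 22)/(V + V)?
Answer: 5280027/10504 ≈ 502.67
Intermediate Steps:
d(V) = (-22 + V)/(2*V) (d(V) = (-22 + V)/((2*V)) = (-22 + V)*(1/(2*V)) = (-22 + V)/(2*V))
1237 - ((d(26) - 540)/(160 + 648) + 735) = 1237 - (((½)*(-22 + 26)/26 - 540)/(160 + 648) + 735) = 1237 - (((½)*(1/26)*4 - 540)/808 + 735) = 1237 - ((1/13 - 540)*(1/808) + 735) = 1237 - (-7019/13*1/808 + 735) = 1237 - (-7019/10504 + 735) = 1237 - 1*7713421/10504 = 1237 - 7713421/10504 = 5280027/10504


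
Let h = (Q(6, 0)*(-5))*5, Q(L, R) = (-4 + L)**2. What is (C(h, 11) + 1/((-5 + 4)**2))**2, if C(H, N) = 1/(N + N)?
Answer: 529/484 ≈ 1.0930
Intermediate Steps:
h = -100 (h = ((-4 + 6)**2*(-5))*5 = (2**2*(-5))*5 = (4*(-5))*5 = -20*5 = -100)
C(H, N) = 1/(2*N)
(C(h, 11) + 1/((-5 + 4)**2))**2 = ((1/2)/11 + 1/((-5 + 4)**2))**2 = ((1/2)*(1/11) + 1/((-1)**2))**2 = (1/22 + 1/1)**2 = (1/22 + 1)**2 = (23/22)**2 = 529/484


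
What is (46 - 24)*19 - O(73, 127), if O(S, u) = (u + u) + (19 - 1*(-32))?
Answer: 113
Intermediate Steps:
O(S, u) = 51 + 2*u (O(S, u) = 2*u + (19 + 32) = 2*u + 51 = 51 + 2*u)
(46 - 24)*19 - O(73, 127) = (46 - 24)*19 - (51 + 2*127) = 22*19 - (51 + 254) = 418 - 1*305 = 418 - 305 = 113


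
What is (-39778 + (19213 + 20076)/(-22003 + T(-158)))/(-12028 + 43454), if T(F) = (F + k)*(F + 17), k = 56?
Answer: -15957233/12605134 ≈ -1.2659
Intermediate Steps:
T(F) = (17 + F)*(56 + F) (T(F) = (F + 56)*(F + 17) = (56 + F)*(17 + F) = (17 + F)*(56 + F))
(-39778 + (19213 + 20076)/(-22003 + T(-158)))/(-12028 + 43454) = (-39778 + (19213 + 20076)/(-22003 + (952 + (-158)**2 + 73*(-158))))/(-12028 + 43454) = (-39778 + 39289/(-22003 + (952 + 24964 - 11534)))/31426 = (-39778 + 39289/(-22003 + 14382))*(1/31426) = (-39778 + 39289/(-7621))*(1/31426) = (-39778 + 39289*(-1/7621))*(1/31426) = (-39778 - 39289/7621)*(1/31426) = -303187427/7621*1/31426 = -15957233/12605134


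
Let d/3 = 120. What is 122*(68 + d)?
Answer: 52216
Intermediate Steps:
d = 360 (d = 3*120 = 360)
122*(68 + d) = 122*(68 + 360) = 122*428 = 52216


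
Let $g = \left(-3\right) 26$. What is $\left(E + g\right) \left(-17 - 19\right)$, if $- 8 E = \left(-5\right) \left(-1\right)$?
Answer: $\frac{5661}{2} \approx 2830.5$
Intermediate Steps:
$g = -78$
$E = - \frac{5}{8}$ ($E = - \frac{\left(-5\right) \left(-1\right)}{8} = \left(- \frac{1}{8}\right) 5 = - \frac{5}{8} \approx -0.625$)
$\left(E + g\right) \left(-17 - 19\right) = \left(- \frac{5}{8} - 78\right) \left(-17 - 19\right) = \left(- \frac{629}{8}\right) \left(-36\right) = \frac{5661}{2}$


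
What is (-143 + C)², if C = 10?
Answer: 17689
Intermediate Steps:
(-143 + C)² = (-143 + 10)² = (-133)² = 17689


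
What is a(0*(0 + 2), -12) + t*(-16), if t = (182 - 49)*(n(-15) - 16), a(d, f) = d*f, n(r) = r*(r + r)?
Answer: -923552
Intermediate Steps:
n(r) = 2*r**2 (n(r) = r*(2*r) = 2*r**2)
t = 57722 (t = (182 - 49)*(2*(-15)**2 - 16) = 133*(2*225 - 16) = 133*(450 - 16) = 133*434 = 57722)
a(0*(0 + 2), -12) + t*(-16) = (0*(0 + 2))*(-12) + 57722*(-16) = (0*2)*(-12) - 923552 = 0*(-12) - 923552 = 0 - 923552 = -923552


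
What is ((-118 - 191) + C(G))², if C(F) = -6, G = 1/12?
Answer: 99225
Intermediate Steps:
G = 1/12 ≈ 0.083333
((-118 - 191) + C(G))² = ((-118 - 191) - 6)² = (-309 - 6)² = (-315)² = 99225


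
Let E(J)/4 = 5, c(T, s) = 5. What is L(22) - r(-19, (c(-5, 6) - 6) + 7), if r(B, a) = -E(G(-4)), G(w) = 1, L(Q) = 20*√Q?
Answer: 20 + 20*√22 ≈ 113.81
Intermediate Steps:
E(J) = 20 (E(J) = 4*5 = 20)
r(B, a) = -20 (r(B, a) = -1*20 = -20)
L(22) - r(-19, (c(-5, 6) - 6) + 7) = 20*√22 - 1*(-20) = 20*√22 + 20 = 20 + 20*√22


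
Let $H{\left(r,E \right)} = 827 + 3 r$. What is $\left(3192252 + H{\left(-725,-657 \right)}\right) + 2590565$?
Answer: $5781469$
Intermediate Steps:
$\left(3192252 + H{\left(-725,-657 \right)}\right) + 2590565 = \left(3192252 + \left(827 + 3 \left(-725\right)\right)\right) + 2590565 = \left(3192252 + \left(827 - 2175\right)\right) + 2590565 = \left(3192252 - 1348\right) + 2590565 = 3190904 + 2590565 = 5781469$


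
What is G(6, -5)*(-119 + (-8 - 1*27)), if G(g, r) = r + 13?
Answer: -1232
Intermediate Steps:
G(g, r) = 13 + r
G(6, -5)*(-119 + (-8 - 1*27)) = (13 - 5)*(-119 + (-8 - 1*27)) = 8*(-119 + (-8 - 27)) = 8*(-119 - 35) = 8*(-154) = -1232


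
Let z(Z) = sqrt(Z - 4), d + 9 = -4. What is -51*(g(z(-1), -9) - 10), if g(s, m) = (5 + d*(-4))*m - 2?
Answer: 26775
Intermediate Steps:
d = -13 (d = -9 - 4 = -13)
z(Z) = sqrt(-4 + Z)
g(s, m) = -2 + 57*m (g(s, m) = (5 - 13*(-4))*m - 2 = (5 + 52)*m - 2 = 57*m - 2 = -2 + 57*m)
-51*(g(z(-1), -9) - 10) = -51*((-2 + 57*(-9)) - 10) = -51*((-2 - 513) - 10) = -51*(-515 - 10) = -51*(-525) = 26775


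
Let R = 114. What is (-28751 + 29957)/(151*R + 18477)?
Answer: 402/11897 ≈ 0.033790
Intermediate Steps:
(-28751 + 29957)/(151*R + 18477) = (-28751 + 29957)/(151*114 + 18477) = 1206/(17214 + 18477) = 1206/35691 = 1206*(1/35691) = 402/11897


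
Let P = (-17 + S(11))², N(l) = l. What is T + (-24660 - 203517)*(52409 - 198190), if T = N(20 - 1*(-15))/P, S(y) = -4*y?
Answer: 123774864872912/3721 ≈ 3.3264e+10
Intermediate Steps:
P = 3721 (P = (-17 - 4*11)² = (-17 - 44)² = (-61)² = 3721)
T = 35/3721 (T = (20 - 1*(-15))/3721 = (20 + 15)*(1/3721) = 35*(1/3721) = 35/3721 ≈ 0.0094061)
T + (-24660 - 203517)*(52409 - 198190) = 35/3721 + (-24660 - 203517)*(52409 - 198190) = 35/3721 - 228177*(-145781) = 35/3721 + 33263871237 = 123774864872912/3721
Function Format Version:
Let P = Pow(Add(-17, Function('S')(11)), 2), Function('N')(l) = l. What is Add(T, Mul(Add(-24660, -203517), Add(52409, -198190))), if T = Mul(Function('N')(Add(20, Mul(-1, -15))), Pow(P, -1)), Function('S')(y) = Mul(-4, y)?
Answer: Rational(123774864872912, 3721) ≈ 3.3264e+10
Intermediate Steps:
P = 3721 (P = Pow(Add(-17, Mul(-4, 11)), 2) = Pow(Add(-17, -44), 2) = Pow(-61, 2) = 3721)
T = Rational(35, 3721) (T = Mul(Add(20, Mul(-1, -15)), Pow(3721, -1)) = Mul(Add(20, 15), Rational(1, 3721)) = Mul(35, Rational(1, 3721)) = Rational(35, 3721) ≈ 0.0094061)
Add(T, Mul(Add(-24660, -203517), Add(52409, -198190))) = Add(Rational(35, 3721), Mul(Add(-24660, -203517), Add(52409, -198190))) = Add(Rational(35, 3721), Mul(-228177, -145781)) = Add(Rational(35, 3721), 33263871237) = Rational(123774864872912, 3721)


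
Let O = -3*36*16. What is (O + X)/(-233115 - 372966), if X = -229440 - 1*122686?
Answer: 353854/606081 ≈ 0.58384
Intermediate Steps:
X = -352126 (X = -229440 - 122686 = -352126)
O = -1728 (O = -108*16 = -1728)
(O + X)/(-233115 - 372966) = (-1728 - 352126)/(-233115 - 372966) = -353854/(-606081) = -353854*(-1/606081) = 353854/606081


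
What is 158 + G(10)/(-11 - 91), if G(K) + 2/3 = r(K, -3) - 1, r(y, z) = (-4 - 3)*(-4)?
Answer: 48269/306 ≈ 157.74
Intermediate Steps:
r(y, z) = 28 (r(y, z) = -7*(-4) = 28)
G(K) = 79/3 (G(K) = -2/3 + (28 - 1) = -2/3 + 27 = 79/3)
158 + G(10)/(-11 - 91) = 158 + 79/(3*(-11 - 91)) = 158 + (79/3)/(-102) = 158 + (79/3)*(-1/102) = 158 - 79/306 = 48269/306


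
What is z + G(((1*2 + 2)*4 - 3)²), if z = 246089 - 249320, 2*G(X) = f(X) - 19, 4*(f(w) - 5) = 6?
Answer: -12949/4 ≈ -3237.3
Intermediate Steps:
f(w) = 13/2 (f(w) = 5 + (¼)*6 = 5 + 3/2 = 13/2)
G(X) = -25/4 (G(X) = (13/2 - 19)/2 = (½)*(-25/2) = -25/4)
z = -3231
z + G(((1*2 + 2)*4 - 3)²) = -3231 - 25/4 = -12949/4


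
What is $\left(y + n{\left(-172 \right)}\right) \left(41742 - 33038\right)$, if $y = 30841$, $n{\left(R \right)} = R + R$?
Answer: $265445888$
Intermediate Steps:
$n{\left(R \right)} = 2 R$
$\left(y + n{\left(-172 \right)}\right) \left(41742 - 33038\right) = \left(30841 + 2 \left(-172\right)\right) \left(41742 - 33038\right) = \left(30841 - 344\right) \left(41742 - 33038\right) = 30497 \cdot 8704 = 265445888$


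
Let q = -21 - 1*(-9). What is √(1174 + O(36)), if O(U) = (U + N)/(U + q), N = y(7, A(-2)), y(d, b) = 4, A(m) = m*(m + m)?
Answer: √10581/3 ≈ 34.288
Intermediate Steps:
A(m) = 2*m² (A(m) = m*(2*m) = 2*m²)
N = 4
q = -12 (q = -21 + 9 = -12)
O(U) = (4 + U)/(-12 + U) (O(U) = (U + 4)/(U - 12) = (4 + U)/(-12 + U))
√(1174 + O(36)) = √(1174 + (4 + 36)/(-12 + 36)) = √(1174 + 40/24) = √(1174 + (1/24)*40) = √(1174 + 5/3) = √(3527/3) = √10581/3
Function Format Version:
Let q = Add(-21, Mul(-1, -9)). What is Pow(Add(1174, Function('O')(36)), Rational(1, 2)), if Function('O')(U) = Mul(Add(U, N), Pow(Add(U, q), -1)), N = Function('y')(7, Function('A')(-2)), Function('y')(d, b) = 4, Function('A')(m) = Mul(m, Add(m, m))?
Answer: Mul(Rational(1, 3), Pow(10581, Rational(1, 2))) ≈ 34.288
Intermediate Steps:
Function('A')(m) = Mul(2, Pow(m, 2)) (Function('A')(m) = Mul(m, Mul(2, m)) = Mul(2, Pow(m, 2)))
N = 4
q = -12 (q = Add(-21, 9) = -12)
Function('O')(U) = Mul(Pow(Add(-12, U), -1), Add(4, U)) (Function('O')(U) = Mul(Add(U, 4), Pow(Add(U, -12), -1)) = Mul(Add(4, U), Pow(Add(-12, U), -1)) = Mul(Pow(Add(-12, U), -1), Add(4, U)))
Pow(Add(1174, Function('O')(36)), Rational(1, 2)) = Pow(Add(1174, Mul(Pow(Add(-12, 36), -1), Add(4, 36))), Rational(1, 2)) = Pow(Add(1174, Mul(Pow(24, -1), 40)), Rational(1, 2)) = Pow(Add(1174, Mul(Rational(1, 24), 40)), Rational(1, 2)) = Pow(Add(1174, Rational(5, 3)), Rational(1, 2)) = Pow(Rational(3527, 3), Rational(1, 2)) = Mul(Rational(1, 3), Pow(10581, Rational(1, 2)))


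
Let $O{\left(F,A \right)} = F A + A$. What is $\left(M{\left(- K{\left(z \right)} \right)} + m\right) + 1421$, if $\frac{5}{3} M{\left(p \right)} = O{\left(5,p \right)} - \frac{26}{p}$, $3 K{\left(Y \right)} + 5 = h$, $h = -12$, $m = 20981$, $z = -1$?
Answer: $\frac{381134}{17} \approx 22420.0$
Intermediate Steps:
$O{\left(F,A \right)} = A + A F$ ($O{\left(F,A \right)} = A F + A = A + A F$)
$K{\left(Y \right)} = - \frac{17}{3}$ ($K{\left(Y \right)} = - \frac{5}{3} + \frac{1}{3} \left(-12\right) = - \frac{5}{3} - 4 = - \frac{17}{3}$)
$M{\left(p \right)} = - \frac{78}{5 p} + \frac{18 p}{5}$ ($M{\left(p \right)} = \frac{3 \left(p \left(1 + 5\right) - \frac{26}{p}\right)}{5} = \frac{3 \left(p 6 - \frac{26}{p}\right)}{5} = \frac{3 \left(6 p - \frac{26}{p}\right)}{5} = \frac{3 \left(- \frac{26}{p} + 6 p\right)}{5} = - \frac{78}{5 p} + \frac{18 p}{5}$)
$\left(M{\left(- K{\left(z \right)} \right)} + m\right) + 1421 = \left(\frac{6 \left(-13 + 3 \left(\left(-1\right) \left(- \frac{17}{3}\right)\right)^{2}\right)}{5 \left(\left(-1\right) \left(- \frac{17}{3}\right)\right)} + 20981\right) + 1421 = \left(\frac{6 \left(-13 + 3 \left(\frac{17}{3}\right)^{2}\right)}{5 \cdot \frac{17}{3}} + 20981\right) + 1421 = \left(\frac{6}{5} \cdot \frac{3}{17} \left(-13 + 3 \cdot \frac{289}{9}\right) + 20981\right) + 1421 = \left(\frac{6}{5} \cdot \frac{3}{17} \left(-13 + \frac{289}{3}\right) + 20981\right) + 1421 = \left(\frac{6}{5} \cdot \frac{3}{17} \cdot \frac{250}{3} + 20981\right) + 1421 = \left(\frac{300}{17} + 20981\right) + 1421 = \frac{356977}{17} + 1421 = \frac{381134}{17}$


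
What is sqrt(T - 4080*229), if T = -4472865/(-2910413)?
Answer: I*sqrt(65406182818948635)/264583 ≈ 966.6*I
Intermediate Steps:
T = 4472865/2910413 (T = -4472865*(-1/2910413) = 4472865/2910413 ≈ 1.5368)
sqrt(T - 4080*229) = sqrt(4472865/2910413 - 4080*229) = sqrt(4472865/2910413 - 934320) = sqrt(-2719252601295/2910413) = I*sqrt(65406182818948635)/264583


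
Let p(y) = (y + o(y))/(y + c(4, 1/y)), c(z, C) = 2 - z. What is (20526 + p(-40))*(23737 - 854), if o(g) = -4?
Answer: 1409161292/3 ≈ 4.6972e+8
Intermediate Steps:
p(y) = (-4 + y)/(-2 + y) (p(y) = (y - 4)/(y + (2 - 1*4)) = (-4 + y)/(y + (2 - 4)) = (-4 + y)/(y - 2) = (-4 + y)/(-2 + y))
(20526 + p(-40))*(23737 - 854) = (20526 + (-4 - 40)/(-2 - 40))*(23737 - 854) = (20526 - 44/(-42))*22883 = (20526 - 1/42*(-44))*22883 = (20526 + 22/21)*22883 = (431068/21)*22883 = 1409161292/3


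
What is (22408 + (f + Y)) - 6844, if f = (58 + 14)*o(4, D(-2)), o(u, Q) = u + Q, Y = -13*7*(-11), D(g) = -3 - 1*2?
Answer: 16493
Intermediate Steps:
D(g) = -5 (D(g) = -3 - 2 = -5)
Y = 1001 (Y = -91*(-11) = 1001)
o(u, Q) = Q + u
f = -72 (f = (58 + 14)*(-5 + 4) = 72*(-1) = -72)
(22408 + (f + Y)) - 6844 = (22408 + (-72 + 1001)) - 6844 = (22408 + 929) - 6844 = 23337 - 6844 = 16493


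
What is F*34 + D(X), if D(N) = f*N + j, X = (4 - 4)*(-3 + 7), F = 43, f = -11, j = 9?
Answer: 1471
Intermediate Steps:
X = 0 (X = 0*4 = 0)
D(N) = 9 - 11*N (D(N) = -11*N + 9 = 9 - 11*N)
F*34 + D(X) = 43*34 + (9 - 11*0) = 1462 + (9 + 0) = 1462 + 9 = 1471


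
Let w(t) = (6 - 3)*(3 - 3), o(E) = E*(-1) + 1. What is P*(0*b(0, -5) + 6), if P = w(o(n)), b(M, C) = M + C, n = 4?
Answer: 0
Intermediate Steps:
o(E) = 1 - E (o(E) = -E + 1 = 1 - E)
b(M, C) = C + M
w(t) = 0 (w(t) = 3*0 = 0)
P = 0
P*(0*b(0, -5) + 6) = 0*(0*(-5 + 0) + 6) = 0*(0*(-5) + 6) = 0*(0 + 6) = 0*6 = 0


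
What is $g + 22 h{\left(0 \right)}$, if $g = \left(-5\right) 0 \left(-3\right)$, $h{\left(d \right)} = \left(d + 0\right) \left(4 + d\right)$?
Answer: $0$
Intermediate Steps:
$h{\left(d \right)} = d \left(4 + d\right)$
$g = 0$ ($g = 0 \left(-3\right) = 0$)
$g + 22 h{\left(0 \right)} = 0 + 22 \cdot 0 \left(4 + 0\right) = 0 + 22 \cdot 0 \cdot 4 = 0 + 22 \cdot 0 = 0 + 0 = 0$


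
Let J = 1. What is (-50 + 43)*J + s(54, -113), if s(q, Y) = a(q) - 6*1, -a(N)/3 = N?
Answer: -175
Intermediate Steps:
a(N) = -3*N
s(q, Y) = -6 - 3*q (s(q, Y) = -3*q - 6*1 = -3*q - 6 = -6 - 3*q)
(-50 + 43)*J + s(54, -113) = (-50 + 43)*1 + (-6 - 3*54) = -7*1 + (-6 - 162) = -7 - 168 = -175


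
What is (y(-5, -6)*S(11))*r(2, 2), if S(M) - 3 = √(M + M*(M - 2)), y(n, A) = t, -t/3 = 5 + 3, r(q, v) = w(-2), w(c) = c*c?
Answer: -288 - 96*√110 ≈ -1294.9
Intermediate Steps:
w(c) = c²
r(q, v) = 4 (r(q, v) = (-2)² = 4)
t = -24 (t = -3*(5 + 3) = -3*8 = -24)
y(n, A) = -24
S(M) = 3 + √(M + M*(-2 + M)) (S(M) = 3 + √(M + M*(M - 2)) = 3 + √(M + M*(-2 + M)))
(y(-5, -6)*S(11))*r(2, 2) = -24*(3 + √(11*(-1 + 11)))*4 = -24*(3 + √(11*10))*4 = -24*(3 + √110)*4 = (-72 - 24*√110)*4 = -288 - 96*√110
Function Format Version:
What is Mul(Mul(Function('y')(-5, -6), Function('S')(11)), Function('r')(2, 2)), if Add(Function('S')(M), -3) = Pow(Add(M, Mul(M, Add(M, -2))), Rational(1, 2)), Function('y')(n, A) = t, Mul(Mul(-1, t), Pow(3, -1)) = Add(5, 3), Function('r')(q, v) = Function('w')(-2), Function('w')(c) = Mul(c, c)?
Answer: Add(-288, Mul(-96, Pow(110, Rational(1, 2)))) ≈ -1294.9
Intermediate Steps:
Function('w')(c) = Pow(c, 2)
Function('r')(q, v) = 4 (Function('r')(q, v) = Pow(-2, 2) = 4)
t = -24 (t = Mul(-3, Add(5, 3)) = Mul(-3, 8) = -24)
Function('y')(n, A) = -24
Function('S')(M) = Add(3, Pow(Add(M, Mul(M, Add(-2, M))), Rational(1, 2))) (Function('S')(M) = Add(3, Pow(Add(M, Mul(M, Add(M, -2))), Rational(1, 2))) = Add(3, Pow(Add(M, Mul(M, Add(-2, M))), Rational(1, 2))))
Mul(Mul(Function('y')(-5, -6), Function('S')(11)), Function('r')(2, 2)) = Mul(Mul(-24, Add(3, Pow(Mul(11, Add(-1, 11)), Rational(1, 2)))), 4) = Mul(Mul(-24, Add(3, Pow(Mul(11, 10), Rational(1, 2)))), 4) = Mul(Mul(-24, Add(3, Pow(110, Rational(1, 2)))), 4) = Mul(Add(-72, Mul(-24, Pow(110, Rational(1, 2)))), 4) = Add(-288, Mul(-96, Pow(110, Rational(1, 2))))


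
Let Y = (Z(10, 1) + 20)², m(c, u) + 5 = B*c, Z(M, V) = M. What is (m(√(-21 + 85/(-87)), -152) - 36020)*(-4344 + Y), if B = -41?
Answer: 124070100 + 94136*I*√41586/29 ≈ 1.2407e+8 + 6.6196e+5*I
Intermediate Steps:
m(c, u) = -5 - 41*c
Y = 900 (Y = (10 + 20)² = 30² = 900)
(m(√(-21 + 85/(-87)), -152) - 36020)*(-4344 + Y) = ((-5 - 41*√(-21 + 85/(-87))) - 36020)*(-4344 + 900) = ((-5 - 41*√(-21 + 85*(-1/87))) - 36020)*(-3444) = ((-5 - 41*√(-21 - 85/87)) - 36020)*(-3444) = ((-5 - 82*I*√41586/87) - 36020)*(-3444) = (-36025 - 82*I*√41586/87)*(-3444) = 124070100 + 94136*I*√41586/29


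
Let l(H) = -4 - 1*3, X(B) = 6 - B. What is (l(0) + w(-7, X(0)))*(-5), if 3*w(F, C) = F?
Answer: 140/3 ≈ 46.667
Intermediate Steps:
w(F, C) = F/3
l(H) = -7 (l(H) = -4 - 3 = -7)
(l(0) + w(-7, X(0)))*(-5) = (-7 + (⅓)*(-7))*(-5) = (-7 - 7/3)*(-5) = -28/3*(-5) = 140/3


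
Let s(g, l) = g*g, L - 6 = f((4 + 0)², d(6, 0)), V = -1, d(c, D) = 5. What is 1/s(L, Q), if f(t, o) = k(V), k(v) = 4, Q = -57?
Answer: 1/100 ≈ 0.010000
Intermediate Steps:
f(t, o) = 4
L = 10 (L = 6 + 4 = 10)
s(g, l) = g²
1/s(L, Q) = 1/(10²) = 1/100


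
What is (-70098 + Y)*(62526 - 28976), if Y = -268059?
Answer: -11345167350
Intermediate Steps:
(-70098 + Y)*(62526 - 28976) = (-70098 - 268059)*(62526 - 28976) = -338157*33550 = -11345167350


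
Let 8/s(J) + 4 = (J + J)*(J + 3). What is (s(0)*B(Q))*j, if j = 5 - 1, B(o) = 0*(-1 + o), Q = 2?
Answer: 0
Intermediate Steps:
B(o) = 0
s(J) = 8/(-4 + 2*J*(3 + J)) (s(J) = 8/(-4 + (J + J)*(J + 3)) = 8/(-4 + (2*J)*(3 + J)) = 8/(-4 + 2*J*(3 + J)))
j = 4
(s(0)*B(Q))*j = ((4/(-2 + 0**2 + 3*0))*0)*4 = ((4/(-2 + 0 + 0))*0)*4 = ((4/(-2))*0)*4 = ((4*(-1/2))*0)*4 = -2*0*4 = 0*4 = 0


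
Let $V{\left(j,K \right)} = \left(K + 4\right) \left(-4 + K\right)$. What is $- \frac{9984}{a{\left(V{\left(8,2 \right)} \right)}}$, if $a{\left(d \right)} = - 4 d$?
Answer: $-208$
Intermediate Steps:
$V{\left(j,K \right)} = \left(-4 + K\right) \left(4 + K\right)$ ($V{\left(j,K \right)} = \left(4 + K\right) \left(-4 + K\right) = \left(-4 + K\right) \left(4 + K\right)$)
$- \frac{9984}{a{\left(V{\left(8,2 \right)} \right)}} = - \frac{9984}{\left(-4\right) \left(-16 + 2^{2}\right)} = - \frac{9984}{\left(-4\right) \left(-16 + 4\right)} = - \frac{9984}{\left(-4\right) \left(-12\right)} = - \frac{9984}{48} = \left(-9984\right) \frac{1}{48} = -208$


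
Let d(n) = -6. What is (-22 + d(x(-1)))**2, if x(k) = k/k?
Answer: 784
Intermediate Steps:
x(k) = 1
(-22 + d(x(-1)))**2 = (-22 - 6)**2 = (-28)**2 = 784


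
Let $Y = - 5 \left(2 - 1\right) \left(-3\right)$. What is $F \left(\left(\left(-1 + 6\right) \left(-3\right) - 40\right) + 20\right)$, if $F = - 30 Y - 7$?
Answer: $15995$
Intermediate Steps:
$Y = 15$ ($Y = - 5 \left(2 - 1\right) \left(-3\right) = \left(-5\right) 1 \left(-3\right) = \left(-5\right) \left(-3\right) = 15$)
$F = -457$ ($F = \left(-30\right) 15 - 7 = -450 - 7 = -457$)
$F \left(\left(\left(-1 + 6\right) \left(-3\right) - 40\right) + 20\right) = - 457 \left(\left(\left(-1 + 6\right) \left(-3\right) - 40\right) + 20\right) = - 457 \left(\left(5 \left(-3\right) - 40\right) + 20\right) = - 457 \left(\left(-15 - 40\right) + 20\right) = - 457 \left(-55 + 20\right) = \left(-457\right) \left(-35\right) = 15995$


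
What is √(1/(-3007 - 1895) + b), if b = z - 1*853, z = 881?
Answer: √672824010/4902 ≈ 5.2915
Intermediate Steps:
b = 28 (b = 881 - 1*853 = 881 - 853 = 28)
√(1/(-3007 - 1895) + b) = √(1/(-3007 - 1895) + 28) = √(1/(-4902) + 28) = √(-1/4902 + 28) = √(137255/4902) = √672824010/4902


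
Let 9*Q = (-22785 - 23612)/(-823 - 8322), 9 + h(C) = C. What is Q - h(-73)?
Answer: 6795407/82305 ≈ 82.564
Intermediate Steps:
h(C) = -9 + C
Q = 46397/82305 (Q = ((-22785 - 23612)/(-823 - 8322))/9 = (-46397/(-9145))/9 = (-46397*(-1/9145))/9 = (⅑)*(46397/9145) = 46397/82305 ≈ 0.56372)
Q - h(-73) = 46397/82305 - (-9 - 73) = 46397/82305 - 1*(-82) = 46397/82305 + 82 = 6795407/82305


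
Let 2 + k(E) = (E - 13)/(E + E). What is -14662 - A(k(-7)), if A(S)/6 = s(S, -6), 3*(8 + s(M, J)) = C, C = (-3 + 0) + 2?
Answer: -14612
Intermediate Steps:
k(E) = -2 + (-13 + E)/(2*E) (k(E) = -2 + (E - 13)/(E + E) = -2 + (-13 + E)/((2*E)) = -2 + (-13 + E)*(1/(2*E)) = -2 + (-13 + E)/(2*E))
C = -1 (C = -3 + 2 = -1)
s(M, J) = -25/3 (s(M, J) = -8 + (⅓)*(-1) = -8 - ⅓ = -25/3)
A(S) = -50 (A(S) = 6*(-25/3) = -50)
-14662 - A(k(-7)) = -14662 - 1*(-50) = -14662 + 50 = -14612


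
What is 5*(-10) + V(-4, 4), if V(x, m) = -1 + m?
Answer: -47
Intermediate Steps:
5*(-10) + V(-4, 4) = 5*(-10) + (-1 + 4) = -50 + 3 = -47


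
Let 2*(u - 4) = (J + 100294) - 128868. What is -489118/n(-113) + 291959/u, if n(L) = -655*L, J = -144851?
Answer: -128040066976/12835459255 ≈ -9.9755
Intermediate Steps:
u = -173417/2 (u = 4 + ((-144851 + 100294) - 128868)/2 = 4 + (-44557 - 128868)/2 = 4 + (1/2)*(-173425) = 4 - 173425/2 = -173417/2 ≈ -86709.)
-489118/n(-113) + 291959/u = -489118/((-655*(-113))) + 291959/(-173417/2) = -489118/74015 + 291959*(-2/173417) = -489118*1/74015 - 583918/173417 = -489118/74015 - 583918/173417 = -128040066976/12835459255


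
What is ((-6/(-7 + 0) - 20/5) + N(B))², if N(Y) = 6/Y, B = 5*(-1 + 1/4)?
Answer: 27556/1225 ≈ 22.495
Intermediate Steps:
B = -15/4 (B = 5*(-1 + ¼) = 5*(-¾) = -15/4 ≈ -3.7500)
((-6/(-7 + 0) - 20/5) + N(B))² = ((-6/(-7 + 0) - 20/5) + 6/(-15/4))² = ((-6/(-7) - 20*⅕) + 6*(-4/15))² = ((-6*(-⅐) - 4) - 8/5)² = ((6/7 - 4) - 8/5)² = (-22/7 - 8/5)² = (-166/35)² = 27556/1225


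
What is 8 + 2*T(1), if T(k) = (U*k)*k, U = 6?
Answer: 20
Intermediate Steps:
T(k) = 6*k**2 (T(k) = (6*k)*k = 6*k**2)
8 + 2*T(1) = 8 + 2*(6*1**2) = 8 + 2*(6*1) = 8 + 2*6 = 8 + 12 = 20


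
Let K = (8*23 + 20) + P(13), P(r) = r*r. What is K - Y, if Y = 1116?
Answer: -743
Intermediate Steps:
P(r) = r**2
K = 373 (K = (8*23 + 20) + 13**2 = (184 + 20) + 169 = 204 + 169 = 373)
K - Y = 373 - 1*1116 = 373 - 1116 = -743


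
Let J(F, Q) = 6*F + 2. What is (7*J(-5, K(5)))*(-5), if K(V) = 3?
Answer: 980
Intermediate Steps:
J(F, Q) = 2 + 6*F
(7*J(-5, K(5)))*(-5) = (7*(2 + 6*(-5)))*(-5) = (7*(2 - 30))*(-5) = (7*(-28))*(-5) = -196*(-5) = 980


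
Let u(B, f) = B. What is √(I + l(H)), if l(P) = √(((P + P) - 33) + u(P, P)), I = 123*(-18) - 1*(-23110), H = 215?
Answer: √(20896 + 6*√17) ≈ 144.64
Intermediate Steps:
I = 20896 (I = -2214 + 23110 = 20896)
l(P) = √(-33 + 3*P) (l(P) = √(((P + P) - 33) + P) = √((2*P - 33) + P) = √((-33 + 2*P) + P) = √(-33 + 3*P))
√(I + l(H)) = √(20896 + √(-33 + 3*215)) = √(20896 + √(-33 + 645)) = √(20896 + √612) = √(20896 + 6*√17)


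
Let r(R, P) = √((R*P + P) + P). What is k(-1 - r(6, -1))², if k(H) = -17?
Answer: 289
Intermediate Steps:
r(R, P) = √(2*P + P*R) (r(R, P) = √((P*R + P) + P) = √((P + P*R) + P) = √(2*P + P*R))
k(-1 - r(6, -1))² = (-17)² = 289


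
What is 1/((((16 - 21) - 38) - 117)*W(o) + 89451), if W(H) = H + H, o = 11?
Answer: 1/85931 ≈ 1.1637e-5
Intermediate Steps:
W(H) = 2*H
1/((((16 - 21) - 38) - 117)*W(o) + 89451) = 1/((((16 - 21) - 38) - 117)*(2*11) + 89451) = 1/(((-5 - 38) - 117)*22 + 89451) = 1/((-43 - 117)*22 + 89451) = 1/(-160*22 + 89451) = 1/(-3520 + 89451) = 1/85931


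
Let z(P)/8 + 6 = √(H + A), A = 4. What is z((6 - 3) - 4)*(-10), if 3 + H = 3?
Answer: 320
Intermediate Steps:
H = 0 (H = -3 + 3 = 0)
z(P) = -32 (z(P) = -48 + 8*√(0 + 4) = -48 + 8*√4 = -48 + 8*2 = -48 + 16 = -32)
z((6 - 3) - 4)*(-10) = -32*(-10) = 320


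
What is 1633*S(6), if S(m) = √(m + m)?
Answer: 3266*√3 ≈ 5656.9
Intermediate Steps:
S(m) = √2*√m (S(m) = √(2*m) = √2*√m)
1633*S(6) = 1633*(√2*√6) = 1633*(2*√3) = 3266*√3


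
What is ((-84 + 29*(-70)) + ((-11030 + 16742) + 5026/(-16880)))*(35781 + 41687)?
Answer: 588071343769/2110 ≈ 2.7871e+8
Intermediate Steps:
((-84 + 29*(-70)) + ((-11030 + 16742) + 5026/(-16880)))*(35781 + 41687) = ((-84 - 2030) + (5712 + 5026*(-1/16880)))*77468 = (-2114 + (5712 - 2513/8440))*77468 = (-2114 + 48206767/8440)*77468 = (30364607/8440)*77468 = 588071343769/2110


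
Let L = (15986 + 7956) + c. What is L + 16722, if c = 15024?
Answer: 55688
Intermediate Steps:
L = 38966 (L = (15986 + 7956) + 15024 = 23942 + 15024 = 38966)
L + 16722 = 38966 + 16722 = 55688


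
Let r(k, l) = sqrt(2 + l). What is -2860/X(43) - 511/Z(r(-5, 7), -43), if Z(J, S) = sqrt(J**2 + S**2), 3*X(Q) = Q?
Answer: -8580/43 - 511*sqrt(1858)/1858 ≈ -211.39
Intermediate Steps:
X(Q) = Q/3
-2860/X(43) - 511/Z(r(-5, 7), -43) = -2860/((1/3)*43) - 511/sqrt((sqrt(2 + 7))**2 + (-43)**2) = -2860/43/3 - 511/sqrt((sqrt(9))**2 + 1849) = -2860*3/43 - 511/sqrt(3**2 + 1849) = -8580/43 - 511/sqrt(9 + 1849) = -8580/43 - 511*sqrt(1858)/1858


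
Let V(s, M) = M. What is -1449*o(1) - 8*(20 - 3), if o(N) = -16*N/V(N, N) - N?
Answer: 24497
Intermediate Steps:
o(N) = -16 - N (o(N) = -16/(N/N) - N = -16/1 - N = -16*1 - N = -16 - N)
-1449*o(1) - 8*(20 - 3) = -1449*(-16 - 1*1) - 8*(20 - 3) = -1449*(-16 - 1) - 8*17 = -1449*(-17) - 136 = 24633 - 136 = 24497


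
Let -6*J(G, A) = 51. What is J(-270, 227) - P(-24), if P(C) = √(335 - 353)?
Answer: -17/2 - 3*I*√2 ≈ -8.5 - 4.2426*I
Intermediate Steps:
J(G, A) = -17/2 (J(G, A) = -⅙*51 = -17/2)
P(C) = 3*I*√2 (P(C) = √(-18) = 3*I*√2)
J(-270, 227) - P(-24) = -17/2 - 3*I*√2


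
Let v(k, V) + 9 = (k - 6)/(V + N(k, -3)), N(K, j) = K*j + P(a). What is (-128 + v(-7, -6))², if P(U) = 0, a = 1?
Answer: 4276624/225 ≈ 19007.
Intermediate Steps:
N(K, j) = K*j (N(K, j) = K*j + 0 = K*j)
v(k, V) = -9 + (-6 + k)/(V - 3*k) (v(k, V) = -9 + (k - 6)/(V + k*(-3)) = -9 + (-6 + k)/(V - 3*k))
(-128 + v(-7, -6))² = (-128 + (-6 - 9*(-6) + 28*(-7))/(-6 - 3*(-7)))² = (-128 + (-6 + 54 - 196)/(-6 + 21))² = (-128 - 148/15)² = (-2068/15)² = 4276624/225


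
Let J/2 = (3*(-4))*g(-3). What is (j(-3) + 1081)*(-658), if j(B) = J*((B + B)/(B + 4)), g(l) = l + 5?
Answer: -900802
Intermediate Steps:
g(l) = 5 + l
J = -48 (J = 2*((3*(-4))*(5 - 3)) = 2*(-12*2) = 2*(-24) = -48)
j(B) = -96*B/(4 + B) (j(B) = -48*(B + B)/(B + 4) = -48*2*B/(4 + B) = -96*B/(4 + B))
(j(-3) + 1081)*(-658) = (-96*(-3)/(4 - 3) + 1081)*(-658) = (-96*(-3)/1 + 1081)*(-658) = (-96*(-3)*1 + 1081)*(-658) = (288 + 1081)*(-658) = 1369*(-658) = -900802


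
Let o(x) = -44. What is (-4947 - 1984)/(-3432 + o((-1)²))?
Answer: 6931/3476 ≈ 1.9940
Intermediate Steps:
(-4947 - 1984)/(-3432 + o((-1)²)) = (-4947 - 1984)/(-3432 - 44) = -6931/(-3476) = -6931*(-1/3476) = 6931/3476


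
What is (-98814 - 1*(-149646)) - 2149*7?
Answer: 35789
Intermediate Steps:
(-98814 - 1*(-149646)) - 2149*7 = (-98814 + 149646) - 1*15043 = 50832 - 15043 = 35789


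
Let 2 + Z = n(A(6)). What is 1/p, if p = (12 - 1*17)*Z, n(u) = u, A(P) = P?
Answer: -1/20 ≈ -0.050000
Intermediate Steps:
Z = 4 (Z = -2 + 6 = 4)
p = -20 (p = (12 - 1*17)*4 = (12 - 17)*4 = -5*4 = -20)
1/p = 1/(-20) = -1/20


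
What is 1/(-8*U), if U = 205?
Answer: -1/1640 ≈ -0.00060976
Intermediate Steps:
1/(-8*U) = 1/(-8*205) = 1/(-1640) = -1/1640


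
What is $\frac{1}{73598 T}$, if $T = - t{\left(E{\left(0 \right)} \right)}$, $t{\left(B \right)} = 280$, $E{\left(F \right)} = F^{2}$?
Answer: $- \frac{1}{20607440} \approx -4.8526 \cdot 10^{-8}$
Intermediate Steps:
$T = -280$ ($T = \left(-1\right) 280 = -280$)
$\frac{1}{73598 T} = \frac{1}{73598 \left(-280\right)} = \frac{1}{73598} \left(- \frac{1}{280}\right) = - \frac{1}{20607440}$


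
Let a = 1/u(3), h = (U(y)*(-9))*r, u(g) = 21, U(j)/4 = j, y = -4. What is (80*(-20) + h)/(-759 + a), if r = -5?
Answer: 24360/7969 ≈ 3.0568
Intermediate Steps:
U(j) = 4*j
h = -720 (h = ((4*(-4))*(-9))*(-5) = -16*(-9)*(-5) = 144*(-5) = -720)
a = 1/21 ≈ 0.047619
(80*(-20) + h)/(-759 + a) = (80*(-20) - 720)/(-759 + 1/21) = (-1600 - 720)/(-15938/21) = -2320*(-21/15938) = 24360/7969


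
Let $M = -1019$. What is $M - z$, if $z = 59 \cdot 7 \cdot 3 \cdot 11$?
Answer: $-14648$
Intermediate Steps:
$z = 13629$ ($z = 59 \cdot 21 \cdot 11 = 1239 \cdot 11 = 13629$)
$M - z = -1019 - 13629 = -14648$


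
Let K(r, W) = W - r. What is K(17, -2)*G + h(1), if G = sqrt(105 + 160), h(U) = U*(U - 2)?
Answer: -1 - 19*sqrt(265) ≈ -310.30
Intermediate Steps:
h(U) = U*(-2 + U)
G = sqrt(265) ≈ 16.279
K(17, -2)*G + h(1) = (-2 - 1*17)*sqrt(265) + 1*(-2 + 1) = (-2 - 17)*sqrt(265) + 1*(-1) = -19*sqrt(265) - 1 = -1 - 19*sqrt(265)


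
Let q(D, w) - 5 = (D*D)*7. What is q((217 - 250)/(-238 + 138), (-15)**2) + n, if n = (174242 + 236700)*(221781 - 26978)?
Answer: 800527344317623/10000 ≈ 8.0053e+10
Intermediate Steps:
q(D, w) = 5 + 7*D**2 (q(D, w) = 5 + (D*D)*7 = 5 + D**2*7 = 5 + 7*D**2)
n = 80052734426 (n = 410942*194803 = 80052734426)
q((217 - 250)/(-238 + 138), (-15)**2) + n = (5 + 7*((217 - 250)/(-238 + 138))**2) + 80052734426 = (5 + 7*(-33/(-100))**2) + 80052734426 = (5 + 7*(-33*(-1/100))**2) + 80052734426 = (5 + 7*(33/100)**2) + 80052734426 = (5 + 7*(1089/10000)) + 80052734426 = (5 + 7623/10000) + 80052734426 = 57623/10000 + 80052734426 = 800527344317623/10000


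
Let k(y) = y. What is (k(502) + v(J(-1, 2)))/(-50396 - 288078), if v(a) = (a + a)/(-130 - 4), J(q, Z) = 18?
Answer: -16808/11338879 ≈ -0.0014823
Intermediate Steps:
v(a) = -a/67 (v(a) = (2*a)/(-134) = (2*a)*(-1/134) = -a/67)
(k(502) + v(J(-1, 2)))/(-50396 - 288078) = (502 - 1/67*18)/(-50396 - 288078) = (502 - 18/67)/(-338474) = (33616/67)*(-1/338474) = -16808/11338879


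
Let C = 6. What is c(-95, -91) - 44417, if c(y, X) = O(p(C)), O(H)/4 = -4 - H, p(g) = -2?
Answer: -44425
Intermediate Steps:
O(H) = -16 - 4*H (O(H) = 4*(-4 - H) = -16 - 4*H)
c(y, X) = -8 (c(y, X) = -16 - 4*(-2) = -16 + 8 = -8)
c(-95, -91) - 44417 = -8 - 44417 = -44425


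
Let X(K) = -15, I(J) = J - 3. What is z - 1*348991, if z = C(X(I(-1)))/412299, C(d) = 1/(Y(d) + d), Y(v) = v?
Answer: -4316659209271/12368970 ≈ -3.4899e+5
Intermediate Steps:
I(J) = -3 + J
C(d) = 1/(2*d) (C(d) = 1/(d + d) = 1/(2*d))
z = -1/12368970 (z = ((½)/(-15))/412299 = ((½)*(-1/15))*(1/412299) = -1/30*1/412299 = -1/12368970 ≈ -8.0847e-8)
z - 1*348991 = -1/12368970 - 1*348991 = -1/12368970 - 348991 = -4316659209271/12368970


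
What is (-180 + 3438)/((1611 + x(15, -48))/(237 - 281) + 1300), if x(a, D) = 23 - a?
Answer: 47784/18527 ≈ 2.5792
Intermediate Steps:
(-180 + 3438)/((1611 + x(15, -48))/(237 - 281) + 1300) = (-180 + 3438)/((1611 + (23 - 1*15))/(237 - 281) + 1300) = 3258/((1611 + (23 - 15))/(-44) + 1300) = 3258/((1611 + 8)*(-1/44) + 1300) = 3258/(1619*(-1/44) + 1300) = 3258/(-1619/44 + 1300) = 3258/(55581/44) = 3258*(44/55581) = 47784/18527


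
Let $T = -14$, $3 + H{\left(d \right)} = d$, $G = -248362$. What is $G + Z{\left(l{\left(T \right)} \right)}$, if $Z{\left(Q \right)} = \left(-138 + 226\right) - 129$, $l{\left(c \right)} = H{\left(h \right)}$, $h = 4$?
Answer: $-248403$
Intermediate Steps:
$H{\left(d \right)} = -3 + d$
$l{\left(c \right)} = 1$ ($l{\left(c \right)} = -3 + 4 = 1$)
$Z{\left(Q \right)} = -41$ ($Z{\left(Q \right)} = 88 - 129 = -41$)
$G + Z{\left(l{\left(T \right)} \right)} = -248362 - 41 = -248403$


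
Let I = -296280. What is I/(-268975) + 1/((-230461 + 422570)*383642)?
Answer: 623890179212309/566392807315930 ≈ 1.1015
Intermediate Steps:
I/(-268975) + 1/((-230461 + 422570)*383642) = -296280/(-268975) + 1/((-230461 + 422570)*383642) = -296280*(-1/268975) + (1/383642)/192109 = 59256/53795 + (1/192109)*(1/383642) = 59256/53795 + 1/73701080978 = 623890179212309/566392807315930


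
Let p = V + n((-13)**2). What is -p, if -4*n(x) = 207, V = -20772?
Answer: 83295/4 ≈ 20824.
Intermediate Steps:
n(x) = -207/4 (n(x) = -1/4*207 = -207/4)
p = -83295/4 (p = -20772 - 207/4 = -83295/4 ≈ -20824.)
-p = -1*(-83295/4) = 83295/4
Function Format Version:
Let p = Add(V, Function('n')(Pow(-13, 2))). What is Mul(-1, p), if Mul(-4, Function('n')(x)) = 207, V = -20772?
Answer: Rational(83295, 4) ≈ 20824.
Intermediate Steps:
Function('n')(x) = Rational(-207, 4) (Function('n')(x) = Mul(Rational(-1, 4), 207) = Rational(-207, 4))
p = Rational(-83295, 4) (p = Add(-20772, Rational(-207, 4)) = Rational(-83295, 4) ≈ -20824.)
Mul(-1, p) = Mul(-1, Rational(-83295, 4)) = Rational(83295, 4)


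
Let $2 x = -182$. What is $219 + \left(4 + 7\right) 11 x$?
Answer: $-10792$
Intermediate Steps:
$x = -91$ ($x = \frac{1}{2} \left(-182\right) = -91$)
$219 + \left(4 + 7\right) 11 x = 219 + \left(4 + 7\right) 11 \left(-91\right) = 219 + 11 \cdot 11 \left(-91\right) = 219 + 121 \left(-91\right) = 219 - 11011 = -10792$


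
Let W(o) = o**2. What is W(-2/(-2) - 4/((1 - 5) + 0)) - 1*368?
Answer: -364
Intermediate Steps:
W(-2/(-2) - 4/((1 - 5) + 0)) - 1*368 = (-2/(-2) - 4/((1 - 5) + 0))**2 - 1*368 = (-2*(-1/2) - 4/(-4 + 0))**2 - 368 = (1 - 4/(-4))**2 - 368 = (1 - 4*(-1/4))**2 - 368 = (1 + 1)**2 - 368 = 2**2 - 368 = 4 - 368 = -364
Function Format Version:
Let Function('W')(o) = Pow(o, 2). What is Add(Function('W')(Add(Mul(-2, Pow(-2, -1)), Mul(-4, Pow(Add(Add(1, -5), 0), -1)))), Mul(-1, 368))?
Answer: -364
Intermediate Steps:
Add(Function('W')(Add(Mul(-2, Pow(-2, -1)), Mul(-4, Pow(Add(Add(1, -5), 0), -1)))), Mul(-1, 368)) = Add(Pow(Add(Mul(-2, Pow(-2, -1)), Mul(-4, Pow(Add(Add(1, -5), 0), -1))), 2), Mul(-1, 368)) = Add(Pow(Add(Mul(-2, Rational(-1, 2)), Mul(-4, Pow(Add(-4, 0), -1))), 2), -368) = Add(Pow(Add(1, Mul(-4, Pow(-4, -1))), 2), -368) = Add(Pow(Add(1, Mul(-4, Rational(-1, 4))), 2), -368) = Add(Pow(Add(1, 1), 2), -368) = Add(Pow(2, 2), -368) = Add(4, -368) = -364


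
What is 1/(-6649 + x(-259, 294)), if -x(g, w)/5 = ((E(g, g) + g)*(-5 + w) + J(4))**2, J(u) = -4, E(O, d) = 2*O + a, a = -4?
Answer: -1/254731798494 ≈ -3.9257e-12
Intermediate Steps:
E(O, d) = -4 + 2*O (E(O, d) = 2*O - 4 = -4 + 2*O)
x(g, w) = -5*(-4 + (-5 + w)*(-4 + 3*g))**2 (x(g, w) = -5*(((-4 + 2*g) + g)*(-5 + w) - 4)**2 = -5*((-4 + 3*g)*(-5 + w) - 4)**2 = -5*((-5 + w)*(-4 + 3*g) - 4)**2 = -5*(-4 + (-5 + w)*(-4 + 3*g))**2)
1/(-6649 + x(-259, 294)) = 1/(-6649 - 5*(16 - 15*(-259) - 4*294 + 3*(-259)*294)**2) = 1/(-6649 - 5*(16 + 3885 - 1176 - 228438)**2) = 1/(-6649 - 5*(-225713)**2) = 1/(-6649 - 5*50946358369) = 1/(-6649 - 254731791845) = 1/(-254731798494) = -1/254731798494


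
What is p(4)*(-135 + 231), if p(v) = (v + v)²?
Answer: 6144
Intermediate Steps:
p(v) = 4*v² (p(v) = (2*v)² = 4*v²)
p(4)*(-135 + 231) = (4*4²)*(-135 + 231) = (4*16)*96 = 64*96 = 6144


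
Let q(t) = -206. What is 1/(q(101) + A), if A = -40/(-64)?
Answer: -8/1643 ≈ -0.0048691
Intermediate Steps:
A = 5/8 (A = -1/64*(-40) = 5/8 ≈ 0.62500)
1/(q(101) + A) = 1/(-206 + 5/8) = 1/(-1643/8) = -8/1643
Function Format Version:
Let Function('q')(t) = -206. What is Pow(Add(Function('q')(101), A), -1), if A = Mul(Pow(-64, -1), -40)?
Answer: Rational(-8, 1643) ≈ -0.0048691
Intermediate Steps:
A = Rational(5, 8) (A = Mul(Rational(-1, 64), -40) = Rational(5, 8) ≈ 0.62500)
Pow(Add(Function('q')(101), A), -1) = Pow(Add(-206, Rational(5, 8)), -1) = Pow(Rational(-1643, 8), -1) = Rational(-8, 1643)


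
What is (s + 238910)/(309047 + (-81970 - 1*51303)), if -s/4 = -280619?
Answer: 680693/87887 ≈ 7.7451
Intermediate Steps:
s = 1122476 (s = -4*(-280619) = 1122476)
(s + 238910)/(309047 + (-81970 - 1*51303)) = (1122476 + 238910)/(309047 + (-81970 - 1*51303)) = 1361386/(309047 + (-81970 - 51303)) = 1361386/(309047 - 133273) = 1361386/175774 = 1361386*(1/175774) = 680693/87887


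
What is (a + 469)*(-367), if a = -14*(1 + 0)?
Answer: -166985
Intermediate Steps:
a = -14 (a = -14*1 = -14)
(a + 469)*(-367) = (-14 + 469)*(-367) = 455*(-367) = -166985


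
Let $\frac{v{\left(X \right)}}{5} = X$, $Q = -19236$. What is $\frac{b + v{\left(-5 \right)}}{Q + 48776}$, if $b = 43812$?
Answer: $\frac{43787}{29540} \approx 1.4823$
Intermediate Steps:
$v{\left(X \right)} = 5 X$
$\frac{b + v{\left(-5 \right)}}{Q + 48776} = \frac{43812 + 5 \left(-5\right)}{-19236 + 48776} = \frac{43812 - 25}{29540} = 43787 \cdot \frac{1}{29540} = \frac{43787}{29540}$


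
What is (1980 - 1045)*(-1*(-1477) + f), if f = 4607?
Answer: 5688540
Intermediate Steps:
(1980 - 1045)*(-1*(-1477) + f) = (1980 - 1045)*(-1*(-1477) + 4607) = 935*(1477 + 4607) = 935*6084 = 5688540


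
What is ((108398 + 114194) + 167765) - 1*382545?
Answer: 7812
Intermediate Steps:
((108398 + 114194) + 167765) - 1*382545 = (222592 + 167765) - 382545 = 390357 - 382545 = 7812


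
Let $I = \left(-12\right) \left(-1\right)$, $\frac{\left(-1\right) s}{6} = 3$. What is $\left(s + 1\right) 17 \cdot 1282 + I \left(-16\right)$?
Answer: $-370690$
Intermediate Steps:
$s = -18$ ($s = \left(-6\right) 3 = -18$)
$I = 12$
$\left(s + 1\right) 17 \cdot 1282 + I \left(-16\right) = \left(-18 + 1\right) 17 \cdot 1282 + 12 \left(-16\right) = \left(-17\right) 17 \cdot 1282 - 192 = \left(-289\right) 1282 - 192 = -370498 - 192 = -370690$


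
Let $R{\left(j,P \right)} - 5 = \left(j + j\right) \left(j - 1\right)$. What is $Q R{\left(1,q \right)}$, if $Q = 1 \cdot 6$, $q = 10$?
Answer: $30$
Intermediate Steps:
$R{\left(j,P \right)} = 5 + 2 j \left(-1 + j\right)$ ($R{\left(j,P \right)} = 5 + \left(j + j\right) \left(j - 1\right) = 5 + 2 j \left(-1 + j\right)$)
$Q = 6$
$Q R{\left(1,q \right)} = 6 \left(5 - 2 + 2 \cdot 1^{2}\right) = 6 \left(5 - 2 + 2 \cdot 1\right) = 6 \left(5 - 2 + 2\right) = 6 \cdot 5 = 30$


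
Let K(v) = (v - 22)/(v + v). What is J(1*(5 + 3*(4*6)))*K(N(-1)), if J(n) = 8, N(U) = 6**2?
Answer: 14/9 ≈ 1.5556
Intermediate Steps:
N(U) = 36
K(v) = (-22 + v)/(2*v) (K(v) = (-22 + v)/((2*v)) = (-22 + v)*(1/(2*v)) = (-22 + v)/(2*v))
J(1*(5 + 3*(4*6)))*K(N(-1)) = 8*((1/2)*(-22 + 36)/36) = 8*((1/2)*(1/36)*14) = 8*(7/36) = 14/9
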